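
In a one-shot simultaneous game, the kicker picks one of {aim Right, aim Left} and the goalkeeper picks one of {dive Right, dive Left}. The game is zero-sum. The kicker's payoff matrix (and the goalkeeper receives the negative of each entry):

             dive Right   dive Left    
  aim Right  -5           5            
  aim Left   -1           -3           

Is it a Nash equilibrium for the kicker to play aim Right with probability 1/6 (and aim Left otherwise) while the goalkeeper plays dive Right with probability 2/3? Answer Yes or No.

Check the goalkeeper's indifference given the kicker's mix p = 1/6:
  payoff from dive Right = 5/3; payoff from dive Left = 5/3 — equal.
Check the kicker's indifference given the goalkeeper's mix q = 2/3:
  payoff from aim Right = -5/3; payoff from aim Left = -5/3 — equal.
Both players are indifferent, so neither can profitably deviate.

Yes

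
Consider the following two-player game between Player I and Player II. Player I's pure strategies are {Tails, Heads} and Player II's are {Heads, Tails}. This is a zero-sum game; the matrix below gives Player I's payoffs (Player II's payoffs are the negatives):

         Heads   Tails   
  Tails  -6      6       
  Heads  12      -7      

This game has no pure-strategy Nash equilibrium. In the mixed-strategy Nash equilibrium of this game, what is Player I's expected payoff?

30/31

In a mixed equilibrium Player I is indifferent between Tails and Heads; this condition fixes q.
  Player I's expected payoff from Tails: q·(-6) + (1−q)·6 = -12q + 6
  Player I's expected payoff from Heads: q·12 + (1−q)·(-7) = 19q - 7
  -12q + 6 = 19q - 7  ⇒  -31q = -13  ⇒  q = 13/31.
At equilibrium Player I is indifferent across rows, so Player I's payoff equals the payoff from Tails: (13/31)·(-6) + (18/31)·6 = 30/31.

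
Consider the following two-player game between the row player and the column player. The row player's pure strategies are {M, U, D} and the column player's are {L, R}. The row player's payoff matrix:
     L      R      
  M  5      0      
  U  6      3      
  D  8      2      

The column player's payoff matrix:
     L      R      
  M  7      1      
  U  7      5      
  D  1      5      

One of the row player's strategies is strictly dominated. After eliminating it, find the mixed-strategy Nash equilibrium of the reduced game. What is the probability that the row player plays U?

The row player's strategy M is strictly dominated by D: 8 > 5 and 2 > 0. Eliminate M.
For the column player to be willing to mix, the column player must be indifferent between L and R, which pins down the row player's mix.
  the column player's expected payoff from L: p·7 + (1−p)·1 = 6p + 1
  the column player's expected payoff from R: p·5 + (1−p)·5 = 5
  6p + 1 = 5  ⇒  6p = 4  ⇒  p = 2/3.

p = 2/3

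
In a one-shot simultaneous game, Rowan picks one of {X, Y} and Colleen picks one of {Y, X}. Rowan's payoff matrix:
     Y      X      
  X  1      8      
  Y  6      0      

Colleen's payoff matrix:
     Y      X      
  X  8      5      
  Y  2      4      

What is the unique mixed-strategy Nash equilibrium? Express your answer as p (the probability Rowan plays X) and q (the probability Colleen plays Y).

p = 2/5, q = 8/13

Rowan's mix must leave Colleen indifferent between Y and X.
  Colleen's expected payoff from Y: p·8 + (1−p)·2 = 6p + 2
  Colleen's expected payoff from X: p·5 + (1−p)·4 = p + 4
  6p + 2 = p + 4  ⇒  5p = 2  ⇒  p = 2/5.
In a mixed equilibrium Rowan is indifferent between X and Y; this condition fixes q.
  Rowan's payoff from X: q·1 + (1−q)·8 = -7q + 8
  Rowan's payoff from Y: q·6 + (1−q)·0 = 6q
  -7q + 8 = 6q  ⇒  -13q = -8  ⇒  q = 8/13.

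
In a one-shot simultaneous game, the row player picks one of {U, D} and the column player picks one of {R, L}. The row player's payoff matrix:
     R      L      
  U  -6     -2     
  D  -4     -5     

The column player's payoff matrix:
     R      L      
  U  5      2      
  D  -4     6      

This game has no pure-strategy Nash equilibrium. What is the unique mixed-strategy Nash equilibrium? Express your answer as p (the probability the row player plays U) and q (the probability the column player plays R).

p = 10/13, q = 3/5

Set the column player's expected payoff from R equal to that from L:
  the column player's payoff to R: p·5 + (1−p)·(-4) = 9p - 4
  the column player's payoff to L: p·2 + (1−p)·6 = -4p + 6
  9p - 4 = -4p + 6  ⇒  13p = 10  ⇒  p = 10/13.
For the row player to be willing to mix, the row player must be indifferent between U and D, which pins down the column player's mix.
  the row player's payoff from U: q·(-6) + (1−q)·(-2) = -4q - 2
  the row player's payoff from D: q·(-4) + (1−q)·(-5) = q - 5
  -4q - 2 = q - 5  ⇒  -5q = -3  ⇒  q = 3/5.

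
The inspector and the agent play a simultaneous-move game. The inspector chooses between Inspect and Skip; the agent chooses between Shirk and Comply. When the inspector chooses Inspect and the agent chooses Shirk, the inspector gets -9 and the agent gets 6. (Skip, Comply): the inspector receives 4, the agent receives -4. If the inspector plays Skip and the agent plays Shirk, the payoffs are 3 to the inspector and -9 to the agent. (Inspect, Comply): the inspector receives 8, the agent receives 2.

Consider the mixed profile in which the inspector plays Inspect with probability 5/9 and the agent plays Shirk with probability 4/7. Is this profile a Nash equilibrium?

No

Given the agent's mix q = 4/7, the inspector's payoff from Inspect is -12/7 but from Skip is 24/7. The inspector strictly prefers Skip, so the inspector would not mix.
So the proposed profile is not a Nash equilibrium.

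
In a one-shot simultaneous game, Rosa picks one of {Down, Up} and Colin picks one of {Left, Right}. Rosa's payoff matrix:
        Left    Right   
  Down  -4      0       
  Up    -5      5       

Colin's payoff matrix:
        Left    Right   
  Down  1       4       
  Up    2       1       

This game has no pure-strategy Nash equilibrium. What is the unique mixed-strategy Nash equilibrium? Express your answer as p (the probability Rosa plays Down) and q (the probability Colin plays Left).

p = 1/4, q = 5/6

Set Colin's expected payoff from Left equal to that from Right:
  Colin's payoff to Left: p·1 + (1−p)·2 = -p + 2
  Colin's payoff to Right: p·4 + (1−p)·1 = 3p + 1
  -p + 2 = 3p + 1  ⇒  -4p = -1  ⇒  p = 1/4.
For Rosa to be willing to mix, Rosa must be indifferent between Down and Up, which pins down Colin's mix.
  Rosa's payoff to Down: q·(-4) + (1−q)·0 = -4q
  Rosa's payoff to Up: q·(-5) + (1−q)·5 = -10q + 5
  -4q = -10q + 5  ⇒  6q = 5  ⇒  q = 5/6.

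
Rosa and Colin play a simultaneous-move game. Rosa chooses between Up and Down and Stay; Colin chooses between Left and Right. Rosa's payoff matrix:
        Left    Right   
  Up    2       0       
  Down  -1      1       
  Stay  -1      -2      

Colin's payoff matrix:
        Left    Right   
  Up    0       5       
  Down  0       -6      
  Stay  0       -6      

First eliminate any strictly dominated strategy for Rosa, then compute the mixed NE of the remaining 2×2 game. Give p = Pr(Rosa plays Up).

Rosa's strategy Stay is strictly dominated by Up: 2 > -1 and 0 > -2. Eliminate Stay.
In a mixed equilibrium Colin is indifferent between Left and Right; this condition fixes p.
  Colin's payoff to Left: p·0 + (1−p)·0 = 0
  Colin's payoff to Right: p·5 + (1−p)·(-6) = 11p - 6
  0 = 11p - 6  ⇒  -11p = -6  ⇒  p = 6/11.

p = 6/11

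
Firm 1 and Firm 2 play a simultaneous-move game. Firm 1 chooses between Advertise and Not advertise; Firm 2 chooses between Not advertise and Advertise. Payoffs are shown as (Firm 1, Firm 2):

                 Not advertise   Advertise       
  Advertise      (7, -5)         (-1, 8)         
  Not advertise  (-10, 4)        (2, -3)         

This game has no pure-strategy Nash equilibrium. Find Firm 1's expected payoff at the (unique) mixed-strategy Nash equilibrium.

Firm 2's mix must leave Firm 1 indifferent between Advertise and Not advertise.
  Firm 1's payoff to Advertise: q·7 + (1−q)·(-1) = 8q - 1
  Firm 1's payoff to Not advertise: q·(-10) + (1−q)·2 = -12q + 2
  8q - 1 = -12q + 2  ⇒  20q = 3  ⇒  q = 3/20.
At equilibrium Firm 1 is indifferent across rows, so Firm 1's payoff equals the payoff from Advertise: (3/20)·7 + (17/20)·(-1) = 1/5.

1/5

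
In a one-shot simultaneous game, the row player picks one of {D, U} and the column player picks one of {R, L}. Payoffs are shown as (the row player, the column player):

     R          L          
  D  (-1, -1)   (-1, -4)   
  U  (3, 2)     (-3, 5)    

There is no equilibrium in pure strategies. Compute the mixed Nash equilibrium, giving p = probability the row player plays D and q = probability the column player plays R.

p = 1/2, q = 1/3

Set the column player's expected payoff from R equal to that from L:
  the column player's expected payoff from R: p·(-1) + (1−p)·2 = -3p + 2
  the column player's expected payoff from L: p·(-4) + (1−p)·5 = -9p + 5
  -3p + 2 = -9p + 5  ⇒  6p = 3  ⇒  p = 1/2.
In a mixed equilibrium the row player is indifferent between D and U; this condition fixes q.
  the row player's expected payoff from D: q·(-1) + (1−q)·(-1) = -1
  the row player's expected payoff from U: q·3 + (1−q)·(-3) = 6q - 3
  -1 = 6q - 3  ⇒  -6q = -2  ⇒  q = 1/3.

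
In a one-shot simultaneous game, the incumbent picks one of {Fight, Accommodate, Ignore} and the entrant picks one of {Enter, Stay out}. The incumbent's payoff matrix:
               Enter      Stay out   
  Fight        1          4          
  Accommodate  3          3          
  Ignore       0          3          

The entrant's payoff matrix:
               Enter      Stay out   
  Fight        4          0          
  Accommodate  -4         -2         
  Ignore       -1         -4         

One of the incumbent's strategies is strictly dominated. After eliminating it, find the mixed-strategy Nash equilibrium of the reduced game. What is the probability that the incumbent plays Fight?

The incumbent's strategy Ignore is strictly dominated by Fight: 1 > 0 and 4 > 3. Eliminate Ignore.
For the entrant to be willing to mix, the entrant must be indifferent between Enter and Stay out, which pins down the incumbent's mix.
  the entrant's payoff from Enter: p·4 + (1−p)·(-4) = 8p - 4
  the entrant's payoff from Stay out: p·0 + (1−p)·(-2) = 2p - 2
  8p - 4 = 2p - 2  ⇒  6p = 2  ⇒  p = 1/3.

p = 1/3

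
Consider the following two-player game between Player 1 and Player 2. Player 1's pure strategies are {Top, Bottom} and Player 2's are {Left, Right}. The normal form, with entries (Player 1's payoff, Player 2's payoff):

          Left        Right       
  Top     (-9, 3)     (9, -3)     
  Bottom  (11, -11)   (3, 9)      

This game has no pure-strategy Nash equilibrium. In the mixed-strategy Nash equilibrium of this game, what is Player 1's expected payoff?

63/13

Player 1's indifference between Top and Bottom determines Player 2's mixing probability q:
  Player 1's payoff to Top: q·(-9) + (1−q)·9 = -18q + 9
  Player 1's payoff to Bottom: q·11 + (1−q)·3 = 8q + 3
  -18q + 9 = 8q + 3  ⇒  -26q = -6  ⇒  q = 3/13.
At equilibrium Player 1 is indifferent across rows, so Player 1's payoff equals the payoff from Top: (3/13)·(-9) + (10/13)·9 = 63/13.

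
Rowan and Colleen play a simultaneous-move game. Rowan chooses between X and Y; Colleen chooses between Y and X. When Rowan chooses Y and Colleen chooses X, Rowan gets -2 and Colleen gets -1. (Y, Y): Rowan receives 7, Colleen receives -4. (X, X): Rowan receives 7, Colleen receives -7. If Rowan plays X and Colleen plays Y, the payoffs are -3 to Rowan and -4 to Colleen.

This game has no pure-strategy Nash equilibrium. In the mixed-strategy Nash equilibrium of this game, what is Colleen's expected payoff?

Rowan's mix must leave Colleen indifferent between Y and X.
  Colleen's payoff from Y: p·(-4) + (1−p)·(-4) = -4
  Colleen's payoff from X: p·(-7) + (1−p)·(-1) = -6p - 1
  -4 = -6p - 1  ⇒  6p = 3  ⇒  p = 1/2.
At equilibrium Colleen is indifferent across columns, so Colleen's payoff equals the payoff from Y: (1/2)·(-4) + (1/2)·(-4) = -4.

-4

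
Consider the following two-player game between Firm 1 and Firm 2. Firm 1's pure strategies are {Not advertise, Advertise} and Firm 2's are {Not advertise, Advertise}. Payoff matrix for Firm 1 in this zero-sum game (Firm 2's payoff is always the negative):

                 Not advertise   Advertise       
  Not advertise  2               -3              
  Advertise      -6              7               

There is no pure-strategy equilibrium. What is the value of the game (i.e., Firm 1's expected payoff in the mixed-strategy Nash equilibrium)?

v = -2/9

In a mixed equilibrium Firm 1 is indifferent between Not advertise and Advertise; this condition fixes q.
  Firm 1's payoff to Not advertise: q·2 + (1−q)·(-3) = 5q - 3
  Firm 1's payoff to Advertise: q·(-6) + (1−q)·7 = -13q + 7
  5q - 3 = -13q + 7  ⇒  18q = 10  ⇒  q = 5/9.
The value is Firm 1's expected payoff against this mix (using Not advertise): (5/9)·2 + (4/9)·(-3) = -2/9.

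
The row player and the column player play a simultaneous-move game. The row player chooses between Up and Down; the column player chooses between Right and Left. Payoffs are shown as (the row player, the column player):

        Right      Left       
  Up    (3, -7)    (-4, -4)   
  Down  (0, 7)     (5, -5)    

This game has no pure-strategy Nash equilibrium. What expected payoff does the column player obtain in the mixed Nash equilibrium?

In a mixed equilibrium the column player is indifferent between Right and Left; this condition fixes p.
  the column player's payoff to Right: p·(-7) + (1−p)·7 = -14p + 7
  the column player's payoff to Left: p·(-4) + (1−p)·(-5) = p - 5
  -14p + 7 = p - 5  ⇒  -15p = -12  ⇒  p = 4/5.
At equilibrium the column player is indifferent across columns, so the column player's payoff equals the payoff from Right: (4/5)·(-7) + (1/5)·7 = -21/5.

-21/5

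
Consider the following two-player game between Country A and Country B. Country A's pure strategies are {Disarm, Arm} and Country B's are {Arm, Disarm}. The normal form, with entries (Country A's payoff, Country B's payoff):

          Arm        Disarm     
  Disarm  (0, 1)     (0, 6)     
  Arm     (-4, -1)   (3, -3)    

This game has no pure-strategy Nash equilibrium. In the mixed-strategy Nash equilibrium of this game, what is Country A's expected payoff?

0

Country B's mix must leave Country A indifferent between Disarm and Arm.
  Country A's expected payoff from Disarm: q·0 + (1−q)·0 = 0
  Country A's expected payoff from Arm: q·(-4) + (1−q)·3 = -7q + 3
  0 = -7q + 3  ⇒  7q = 3  ⇒  q = 3/7.
At equilibrium Country A is indifferent across rows, so Country A's payoff equals the payoff from Disarm: (3/7)·0 + (4/7)·0 = 0.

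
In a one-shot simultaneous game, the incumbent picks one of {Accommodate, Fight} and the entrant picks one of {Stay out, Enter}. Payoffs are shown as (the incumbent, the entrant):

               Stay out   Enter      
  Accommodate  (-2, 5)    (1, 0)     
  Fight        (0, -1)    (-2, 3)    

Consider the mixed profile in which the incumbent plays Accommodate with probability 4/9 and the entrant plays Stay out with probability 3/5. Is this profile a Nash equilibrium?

Check the entrant's indifference given the incumbent's mix p = 4/9:
  payoff from Stay out = 5/3; payoff from Enter = 5/3 — equal.
Check the incumbent's indifference given the entrant's mix q = 3/5:
  payoff from Accommodate = -4/5; payoff from Fight = -4/5 — equal.
Both players are indifferent, so neither can profitably deviate.

Yes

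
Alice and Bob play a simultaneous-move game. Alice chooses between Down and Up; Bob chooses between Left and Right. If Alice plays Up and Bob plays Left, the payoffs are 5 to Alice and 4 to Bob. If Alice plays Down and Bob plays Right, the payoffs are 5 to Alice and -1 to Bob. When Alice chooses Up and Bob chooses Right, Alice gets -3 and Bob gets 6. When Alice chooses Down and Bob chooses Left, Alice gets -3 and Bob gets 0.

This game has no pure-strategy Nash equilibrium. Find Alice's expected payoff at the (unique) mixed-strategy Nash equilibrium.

Alice's indifference between Down and Up determines Bob's mixing probability q:
  Alice's expected payoff from Down: q·(-3) + (1−q)·5 = -8q + 5
  Alice's expected payoff from Up: q·5 + (1−q)·(-3) = 8q - 3
  -8q + 5 = 8q - 3  ⇒  -16q = -8  ⇒  q = 1/2.
At equilibrium Alice is indifferent across rows, so Alice's payoff equals the payoff from Down: (1/2)·(-3) + (1/2)·5 = 1.

1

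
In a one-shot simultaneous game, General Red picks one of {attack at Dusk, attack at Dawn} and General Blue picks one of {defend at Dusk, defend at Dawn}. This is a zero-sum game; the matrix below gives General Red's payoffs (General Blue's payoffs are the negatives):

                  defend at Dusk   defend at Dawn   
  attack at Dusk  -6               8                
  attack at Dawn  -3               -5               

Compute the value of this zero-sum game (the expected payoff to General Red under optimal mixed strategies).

v = -27/8

General Red's indifference between attack at Dusk and attack at Dawn determines General Blue's mixing probability q:
  General Red's expected payoff from attack at Dusk: q·(-6) + (1−q)·8 = -14q + 8
  General Red's expected payoff from attack at Dawn: q·(-3) + (1−q)·(-5) = 2q - 5
  -14q + 8 = 2q - 5  ⇒  -16q = -13  ⇒  q = 13/16.
The value is General Red's expected payoff against this mix (using attack at Dusk): (13/16)·(-6) + (3/16)·8 = -27/8.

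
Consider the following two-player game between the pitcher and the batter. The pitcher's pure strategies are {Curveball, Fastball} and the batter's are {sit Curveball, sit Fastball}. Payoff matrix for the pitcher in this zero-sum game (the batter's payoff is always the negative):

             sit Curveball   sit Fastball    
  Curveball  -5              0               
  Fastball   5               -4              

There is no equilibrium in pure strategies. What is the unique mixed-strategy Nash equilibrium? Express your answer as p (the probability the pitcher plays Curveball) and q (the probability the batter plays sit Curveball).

p = 9/14, q = 2/7

For the batter to be willing to mix, the batter must be indifferent between sit Curveball and sit Fastball, which pins down the pitcher's mix.
  the batter's payoff to sit Curveball: p·5 + (1−p)·(-5) = 10p - 5
  the batter's payoff to sit Fastball: p·0 + (1−p)·4 = -4p + 4
  10p - 5 = -4p + 4  ⇒  14p = 9  ⇒  p = 9/14.
For the pitcher to be willing to mix, the pitcher must be indifferent between Curveball and Fastball, which pins down the batter's mix.
  the pitcher's payoff from Curveball: q·(-5) + (1−q)·0 = -5q
  the pitcher's payoff from Fastball: q·5 + (1−q)·(-4) = 9q - 4
  -5q = 9q - 4  ⇒  -14q = -4  ⇒  q = 2/7.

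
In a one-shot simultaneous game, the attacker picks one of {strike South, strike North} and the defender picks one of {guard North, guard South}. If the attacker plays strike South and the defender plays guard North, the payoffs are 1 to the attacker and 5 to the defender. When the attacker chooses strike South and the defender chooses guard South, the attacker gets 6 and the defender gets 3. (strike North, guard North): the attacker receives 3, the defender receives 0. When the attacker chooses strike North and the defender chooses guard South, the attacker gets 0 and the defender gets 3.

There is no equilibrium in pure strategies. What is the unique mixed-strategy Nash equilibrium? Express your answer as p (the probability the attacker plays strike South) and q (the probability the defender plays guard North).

p = 3/5, q = 3/4

In a mixed equilibrium the defender is indifferent between guard North and guard South; this condition fixes p.
  the defender's payoff to guard North: p·5 + (1−p)·0 = 5p
  the defender's payoff to guard South: p·3 + (1−p)·3 = 3
  5p = 3  ⇒  5p = 3  ⇒  p = 3/5.
For the attacker to be willing to mix, the attacker must be indifferent between strike South and strike North, which pins down the defender's mix.
  the attacker's expected payoff from strike South: q·1 + (1−q)·6 = -5q + 6
  the attacker's expected payoff from strike North: q·3 + (1−q)·0 = 3q
  -5q + 6 = 3q  ⇒  -8q = -6  ⇒  q = 3/4.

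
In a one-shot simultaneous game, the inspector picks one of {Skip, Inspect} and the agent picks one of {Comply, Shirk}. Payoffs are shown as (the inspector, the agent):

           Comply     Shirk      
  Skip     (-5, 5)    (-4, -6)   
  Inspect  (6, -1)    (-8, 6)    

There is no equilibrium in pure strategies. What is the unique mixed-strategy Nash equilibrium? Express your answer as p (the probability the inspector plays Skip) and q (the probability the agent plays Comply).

Set the agent's expected payoff from Comply equal to that from Shirk:
  the agent's expected payoff from Comply: p·5 + (1−p)·(-1) = 6p - 1
  the agent's expected payoff from Shirk: p·(-6) + (1−p)·6 = -12p + 6
  6p - 1 = -12p + 6  ⇒  18p = 7  ⇒  p = 7/18.
In a mixed equilibrium the inspector is indifferent between Skip and Inspect; this condition fixes q.
  the inspector's payoff to Skip: q·(-5) + (1−q)·(-4) = -q - 4
  the inspector's payoff to Inspect: q·6 + (1−q)·(-8) = 14q - 8
  -q - 4 = 14q - 8  ⇒  -15q = -4  ⇒  q = 4/15.

p = 7/18, q = 4/15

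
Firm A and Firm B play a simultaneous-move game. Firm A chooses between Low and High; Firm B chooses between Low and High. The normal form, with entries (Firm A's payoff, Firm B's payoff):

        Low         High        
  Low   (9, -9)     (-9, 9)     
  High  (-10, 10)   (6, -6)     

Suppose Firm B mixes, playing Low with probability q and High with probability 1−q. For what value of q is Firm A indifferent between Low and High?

q = 15/34

Firm A's indifference between Low and High determines Firm B's mixing probability q:
  Firm A's payoff from Low: q·9 + (1−q)·(-9) = 18q - 9
  Firm A's payoff from High: q·(-10) + (1−q)·6 = -16q + 6
  18q - 9 = -16q + 6  ⇒  34q = 15  ⇒  q = 15/34.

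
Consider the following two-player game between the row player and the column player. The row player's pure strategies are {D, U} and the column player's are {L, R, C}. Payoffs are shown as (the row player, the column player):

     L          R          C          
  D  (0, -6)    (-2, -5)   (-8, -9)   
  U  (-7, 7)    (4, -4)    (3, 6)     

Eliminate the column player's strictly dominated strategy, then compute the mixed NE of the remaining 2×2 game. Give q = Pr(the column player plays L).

The column player's strategy C is strictly dominated by L: -6 > -9 and 7 > 6. Eliminate C.
In a mixed equilibrium the row player is indifferent between D and U; this condition fixes q.
  the row player's expected payoff from D: q·0 + (1−q)·(-2) = 2q - 2
  the row player's expected payoff from U: q·(-7) + (1−q)·4 = -11q + 4
  2q - 2 = -11q + 4  ⇒  13q = 6  ⇒  q = 6/13.

q = 6/13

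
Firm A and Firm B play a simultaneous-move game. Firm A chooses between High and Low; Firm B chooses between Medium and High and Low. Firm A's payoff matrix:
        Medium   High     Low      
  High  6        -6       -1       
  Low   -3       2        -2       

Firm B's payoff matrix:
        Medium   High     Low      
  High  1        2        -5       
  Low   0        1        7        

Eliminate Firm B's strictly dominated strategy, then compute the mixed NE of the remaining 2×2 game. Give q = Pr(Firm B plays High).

Firm B's strategy Medium is strictly dominated by High: 2 > 1 and 1 > 0. Eliminate Medium.
Firm B's mix must leave Firm A indifferent between High and Low.
  Firm A's expected payoff from High: q·(-6) + (1−q)·(-1) = -5q - 1
  Firm A's expected payoff from Low: q·2 + (1−q)·(-2) = 4q - 2
  -5q - 1 = 4q - 2  ⇒  -9q = -1  ⇒  q = 1/9.

q = 1/9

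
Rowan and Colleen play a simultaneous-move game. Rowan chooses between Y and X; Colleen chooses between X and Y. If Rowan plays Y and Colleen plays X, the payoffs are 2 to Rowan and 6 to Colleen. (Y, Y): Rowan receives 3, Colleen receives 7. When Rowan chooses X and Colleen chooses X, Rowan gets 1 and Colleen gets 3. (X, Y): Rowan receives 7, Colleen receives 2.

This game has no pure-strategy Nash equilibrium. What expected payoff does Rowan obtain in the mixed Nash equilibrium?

Set Rowan's expected payoff from Y equal to that from X:
  Rowan's expected payoff from Y: q·2 + (1−q)·3 = -q + 3
  Rowan's expected payoff from X: q·1 + (1−q)·7 = -6q + 7
  -q + 3 = -6q + 7  ⇒  5q = 4  ⇒  q = 4/5.
At equilibrium Rowan is indifferent across rows, so Rowan's payoff equals the payoff from Y: (4/5)·2 + (1/5)·3 = 11/5.

11/5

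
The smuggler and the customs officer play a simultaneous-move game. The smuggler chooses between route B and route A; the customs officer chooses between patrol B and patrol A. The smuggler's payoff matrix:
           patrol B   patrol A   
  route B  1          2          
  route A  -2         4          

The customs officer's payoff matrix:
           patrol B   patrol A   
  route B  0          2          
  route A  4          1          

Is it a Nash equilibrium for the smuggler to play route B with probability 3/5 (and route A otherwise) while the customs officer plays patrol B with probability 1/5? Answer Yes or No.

No

Given the customs officer's mix q = 1/5, the smuggler's payoff from route B is 9/5 but from route A is 14/5. The smuggler strictly prefers route A, so the smuggler would not mix.
So the proposed profile is not a Nash equilibrium.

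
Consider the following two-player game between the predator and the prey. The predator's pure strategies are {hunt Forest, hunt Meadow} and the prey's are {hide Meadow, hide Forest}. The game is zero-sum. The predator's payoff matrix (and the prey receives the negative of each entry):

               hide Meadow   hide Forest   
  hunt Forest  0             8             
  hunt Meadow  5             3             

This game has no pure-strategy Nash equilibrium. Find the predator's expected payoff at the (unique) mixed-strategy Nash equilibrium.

4

In a mixed equilibrium the predator is indifferent between hunt Forest and hunt Meadow; this condition fixes q.
  the predator's payoff to hunt Forest: q·0 + (1−q)·8 = -8q + 8
  the predator's payoff to hunt Meadow: q·5 + (1−q)·3 = 2q + 3
  -8q + 8 = 2q + 3  ⇒  -10q = -5  ⇒  q = 1/2.
At equilibrium the predator is indifferent across rows, so the predator's payoff equals the payoff from hunt Forest: (1/2)·0 + (1/2)·8 = 4.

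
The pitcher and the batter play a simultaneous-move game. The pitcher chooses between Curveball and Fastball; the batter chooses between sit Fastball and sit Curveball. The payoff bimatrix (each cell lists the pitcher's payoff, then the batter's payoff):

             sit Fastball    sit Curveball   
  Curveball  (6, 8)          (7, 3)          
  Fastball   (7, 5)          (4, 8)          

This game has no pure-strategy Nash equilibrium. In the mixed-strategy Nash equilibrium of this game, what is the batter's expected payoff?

The batter's indifference between sit Fastball and sit Curveball determines the pitcher's mixing probability p:
  the batter's payoff from sit Fastball: p·8 + (1−p)·5 = 3p + 5
  the batter's payoff from sit Curveball: p·3 + (1−p)·8 = -5p + 8
  3p + 5 = -5p + 8  ⇒  8p = 3  ⇒  p = 3/8.
At equilibrium the batter is indifferent across columns, so the batter's payoff equals the payoff from sit Fastball: (3/8)·8 + (5/8)·5 = 49/8.

49/8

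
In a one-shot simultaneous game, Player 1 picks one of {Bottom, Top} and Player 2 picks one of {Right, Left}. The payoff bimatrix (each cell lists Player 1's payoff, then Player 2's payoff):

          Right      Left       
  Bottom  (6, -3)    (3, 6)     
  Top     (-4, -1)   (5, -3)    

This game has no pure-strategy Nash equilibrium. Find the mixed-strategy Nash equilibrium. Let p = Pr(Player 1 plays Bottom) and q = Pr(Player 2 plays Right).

Player 2's indifference between Right and Left determines Player 1's mixing probability p:
  Player 2's expected payoff from Right: p·(-3) + (1−p)·(-1) = -2p - 1
  Player 2's expected payoff from Left: p·6 + (1−p)·(-3) = 9p - 3
  -2p - 1 = 9p - 3  ⇒  -11p = -2  ⇒  p = 2/11.
For Player 1 to be willing to mix, Player 1 must be indifferent between Bottom and Top, which pins down Player 2's mix.
  Player 1's payoff from Bottom: q·6 + (1−q)·3 = 3q + 3
  Player 1's payoff from Top: q·(-4) + (1−q)·5 = -9q + 5
  3q + 3 = -9q + 5  ⇒  12q = 2  ⇒  q = 1/6.

p = 2/11, q = 1/6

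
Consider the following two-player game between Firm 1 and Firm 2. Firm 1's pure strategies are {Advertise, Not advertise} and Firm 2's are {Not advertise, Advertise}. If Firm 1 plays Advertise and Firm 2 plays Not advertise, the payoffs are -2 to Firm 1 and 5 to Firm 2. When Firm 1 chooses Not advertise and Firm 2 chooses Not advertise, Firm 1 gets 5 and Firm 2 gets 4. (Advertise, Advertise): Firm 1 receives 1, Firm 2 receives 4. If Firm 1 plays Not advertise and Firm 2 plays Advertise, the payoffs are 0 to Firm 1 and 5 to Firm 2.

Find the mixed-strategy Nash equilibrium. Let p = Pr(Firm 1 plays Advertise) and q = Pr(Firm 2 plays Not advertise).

p = 1/2, q = 1/8

Firm 1's mix must leave Firm 2 indifferent between Not advertise and Advertise.
  Firm 2's payoff from Not advertise: p·5 + (1−p)·4 = p + 4
  Firm 2's payoff from Advertise: p·4 + (1−p)·5 = -p + 5
  p + 4 = -p + 5  ⇒  2p = 1  ⇒  p = 1/2.
In a mixed equilibrium Firm 1 is indifferent between Advertise and Not advertise; this condition fixes q.
  Firm 1's expected payoff from Advertise: q·(-2) + (1−q)·1 = -3q + 1
  Firm 1's expected payoff from Not advertise: q·5 + (1−q)·0 = 5q
  -3q + 1 = 5q  ⇒  -8q = -1  ⇒  q = 1/8.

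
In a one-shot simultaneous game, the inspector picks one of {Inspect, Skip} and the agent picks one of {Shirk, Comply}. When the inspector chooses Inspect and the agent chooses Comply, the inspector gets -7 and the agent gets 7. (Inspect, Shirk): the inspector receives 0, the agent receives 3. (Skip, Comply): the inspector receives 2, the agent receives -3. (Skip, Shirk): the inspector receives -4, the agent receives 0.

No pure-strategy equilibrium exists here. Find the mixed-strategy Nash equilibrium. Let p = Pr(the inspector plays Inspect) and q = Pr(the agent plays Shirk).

p = 3/7, q = 9/13

For the agent to be willing to mix, the agent must be indifferent between Shirk and Comply, which pins down the inspector's mix.
  the agent's payoff to Shirk: p·3 + (1−p)·0 = 3p
  the agent's payoff to Comply: p·7 + (1−p)·(-3) = 10p - 3
  3p = 10p - 3  ⇒  -7p = -3  ⇒  p = 3/7.
For the inspector to be willing to mix, the inspector must be indifferent between Inspect and Skip, which pins down the agent's mix.
  the inspector's expected payoff from Inspect: q·0 + (1−q)·(-7) = 7q - 7
  the inspector's expected payoff from Skip: q·(-4) + (1−q)·2 = -6q + 2
  7q - 7 = -6q + 2  ⇒  13q = 9  ⇒  q = 9/13.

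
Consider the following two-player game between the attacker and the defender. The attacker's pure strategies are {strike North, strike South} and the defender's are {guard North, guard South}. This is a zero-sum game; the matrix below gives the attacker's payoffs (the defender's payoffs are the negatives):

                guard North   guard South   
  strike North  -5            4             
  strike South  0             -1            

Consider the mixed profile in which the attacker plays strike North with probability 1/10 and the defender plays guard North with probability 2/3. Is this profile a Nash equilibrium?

No

Given the defender's mix q = 2/3, the attacker's payoff from strike North is -2 but from strike South is -1/3. The attacker strictly prefers strike South, so the attacker would not mix.
So the proposed profile is not a Nash equilibrium.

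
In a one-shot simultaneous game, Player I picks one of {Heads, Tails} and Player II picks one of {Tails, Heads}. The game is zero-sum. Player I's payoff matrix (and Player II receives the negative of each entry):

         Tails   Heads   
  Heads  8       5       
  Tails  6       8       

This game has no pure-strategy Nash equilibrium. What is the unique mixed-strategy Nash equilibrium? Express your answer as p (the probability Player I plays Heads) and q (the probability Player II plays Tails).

p = 2/5, q = 3/5

For Player II to be willing to mix, Player II must be indifferent between Tails and Heads, which pins down Player I's mix.
  Player II's payoff from Tails: p·(-8) + (1−p)·(-6) = -2p - 6
  Player II's payoff from Heads: p·(-5) + (1−p)·(-8) = 3p - 8
  -2p - 6 = 3p - 8  ⇒  -5p = -2  ⇒  p = 2/5.
For Player I to be willing to mix, Player I must be indifferent between Heads and Tails, which pins down Player II's mix.
  Player I's payoff to Heads: q·8 + (1−q)·5 = 3q + 5
  Player I's payoff to Tails: q·6 + (1−q)·8 = -2q + 8
  3q + 5 = -2q + 8  ⇒  5q = 3  ⇒  q = 3/5.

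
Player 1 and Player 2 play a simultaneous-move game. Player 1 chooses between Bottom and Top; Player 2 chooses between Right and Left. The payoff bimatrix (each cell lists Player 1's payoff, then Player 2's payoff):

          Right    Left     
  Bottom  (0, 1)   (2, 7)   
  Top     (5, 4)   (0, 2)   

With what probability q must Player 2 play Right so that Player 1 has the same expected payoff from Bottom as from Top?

q = 2/7

Player 2's mix must leave Player 1 indifferent between Bottom and Top.
  Player 1's payoff from Bottom: q·0 + (1−q)·2 = -2q + 2
  Player 1's payoff from Top: q·5 + (1−q)·0 = 5q
  -2q + 2 = 5q  ⇒  -7q = -2  ⇒  q = 2/7.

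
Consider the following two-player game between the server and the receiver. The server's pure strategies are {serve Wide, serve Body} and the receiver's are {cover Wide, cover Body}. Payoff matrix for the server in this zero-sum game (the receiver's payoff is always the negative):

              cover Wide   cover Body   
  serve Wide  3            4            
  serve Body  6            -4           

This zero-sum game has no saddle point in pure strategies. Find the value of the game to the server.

The receiver's mix must leave the server indifferent between serve Wide and serve Body.
  the server's payoff to serve Wide: q·3 + (1−q)·4 = -q + 4
  the server's payoff to serve Body: q·6 + (1−q)·(-4) = 10q - 4
  -q + 4 = 10q - 4  ⇒  -11q = -8  ⇒  q = 8/11.
The value is the server's expected payoff against this mix (using serve Wide): (8/11)·3 + (3/11)·4 = 36/11.

v = 36/11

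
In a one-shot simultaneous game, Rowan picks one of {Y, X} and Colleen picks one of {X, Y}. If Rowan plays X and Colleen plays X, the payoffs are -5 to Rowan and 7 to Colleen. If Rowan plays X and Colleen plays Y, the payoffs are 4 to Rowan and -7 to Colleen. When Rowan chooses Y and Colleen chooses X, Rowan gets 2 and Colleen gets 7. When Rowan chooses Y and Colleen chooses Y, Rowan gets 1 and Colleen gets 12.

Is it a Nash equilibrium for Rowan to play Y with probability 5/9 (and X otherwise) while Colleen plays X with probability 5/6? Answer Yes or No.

Given Rowan's mix p = 5/9, Colleen's payoff from X is 7 but from Y is 32/9. Colleen strictly prefers X, so Colleen would not mix.
So the proposed profile is not a Nash equilibrium.

No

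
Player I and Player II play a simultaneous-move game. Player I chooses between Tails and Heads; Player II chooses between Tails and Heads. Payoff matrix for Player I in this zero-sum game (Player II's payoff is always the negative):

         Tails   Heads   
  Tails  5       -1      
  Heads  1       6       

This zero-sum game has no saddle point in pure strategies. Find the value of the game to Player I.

v = 31/11

For Player I to be willing to mix, Player I must be indifferent between Tails and Heads, which pins down Player II's mix.
  Player I's payoff from Tails: q·5 + (1−q)·(-1) = 6q - 1
  Player I's payoff from Heads: q·1 + (1−q)·6 = -5q + 6
  6q - 1 = -5q + 6  ⇒  11q = 7  ⇒  q = 7/11.
The value is Player I's expected payoff against this mix (using Tails): (7/11)·5 + (4/11)·(-1) = 31/11.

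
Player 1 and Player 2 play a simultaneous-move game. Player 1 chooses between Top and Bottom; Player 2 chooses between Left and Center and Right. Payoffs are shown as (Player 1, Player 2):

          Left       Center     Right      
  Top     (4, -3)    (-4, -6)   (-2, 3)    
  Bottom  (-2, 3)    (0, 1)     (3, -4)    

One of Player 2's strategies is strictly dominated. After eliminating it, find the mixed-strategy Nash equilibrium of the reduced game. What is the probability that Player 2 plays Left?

q = 5/11

Player 2's strategy Center is strictly dominated by Left: -3 > -6 and 3 > 1. Eliminate Center.
For Player 1 to be willing to mix, Player 1 must be indifferent between Top and Bottom, which pins down Player 2's mix.
  Player 1's payoff from Top: q·4 + (1−q)·(-2) = 6q - 2
  Player 1's payoff from Bottom: q·(-2) + (1−q)·3 = -5q + 3
  6q - 2 = -5q + 3  ⇒  11q = 5  ⇒  q = 5/11.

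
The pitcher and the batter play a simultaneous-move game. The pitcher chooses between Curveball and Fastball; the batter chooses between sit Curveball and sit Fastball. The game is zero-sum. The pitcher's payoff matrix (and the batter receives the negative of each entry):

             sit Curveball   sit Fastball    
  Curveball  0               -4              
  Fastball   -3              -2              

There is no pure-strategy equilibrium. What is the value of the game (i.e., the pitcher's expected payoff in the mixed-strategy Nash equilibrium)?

The pitcher's indifference between Curveball and Fastball determines the batter's mixing probability q:
  the pitcher's payoff from Curveball: q·0 + (1−q)·(-4) = 4q - 4
  the pitcher's payoff from Fastball: q·(-3) + (1−q)·(-2) = -q - 2
  4q - 4 = -q - 2  ⇒  5q = 2  ⇒  q = 2/5.
The value is the pitcher's expected payoff against this mix (using Curveball): (2/5)·0 + (3/5)·(-4) = -12/5.

v = -12/5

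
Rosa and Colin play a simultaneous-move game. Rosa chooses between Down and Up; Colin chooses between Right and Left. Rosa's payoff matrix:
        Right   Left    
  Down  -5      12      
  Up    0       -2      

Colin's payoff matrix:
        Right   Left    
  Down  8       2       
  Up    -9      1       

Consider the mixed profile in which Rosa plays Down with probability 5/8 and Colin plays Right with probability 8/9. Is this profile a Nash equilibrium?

No

Given Colin's mix q = 8/9, Rosa's payoff from Down is -28/9 but from Up is -2/9. Rosa strictly prefers Up, so Rosa would not mix.
So the proposed profile is not a Nash equilibrium.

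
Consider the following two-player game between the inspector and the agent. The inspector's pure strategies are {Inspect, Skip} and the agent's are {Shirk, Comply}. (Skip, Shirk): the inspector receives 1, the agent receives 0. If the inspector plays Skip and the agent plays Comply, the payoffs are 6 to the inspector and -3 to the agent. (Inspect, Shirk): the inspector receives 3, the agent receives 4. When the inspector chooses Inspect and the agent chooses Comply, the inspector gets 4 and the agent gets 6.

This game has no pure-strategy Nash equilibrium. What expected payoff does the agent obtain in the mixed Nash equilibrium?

12/5

The inspector's mix must leave the agent indifferent between Shirk and Comply.
  the agent's payoff from Shirk: p·4 + (1−p)·0 = 4p
  the agent's payoff from Comply: p·6 + (1−p)·(-3) = 9p - 3
  4p = 9p - 3  ⇒  -5p = -3  ⇒  p = 3/5.
At equilibrium the agent is indifferent across columns, so the agent's payoff equals the payoff from Shirk: (3/5)·4 + (2/5)·0 = 12/5.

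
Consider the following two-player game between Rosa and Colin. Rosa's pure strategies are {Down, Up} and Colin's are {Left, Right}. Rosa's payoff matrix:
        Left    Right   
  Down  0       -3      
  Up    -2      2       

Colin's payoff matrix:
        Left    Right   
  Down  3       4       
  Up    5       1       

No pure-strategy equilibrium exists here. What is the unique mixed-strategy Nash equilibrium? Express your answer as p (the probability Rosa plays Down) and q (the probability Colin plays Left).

p = 4/5, q = 5/7

Colin's indifference between Left and Right determines Rosa's mixing probability p:
  Colin's payoff from Left: p·3 + (1−p)·5 = -2p + 5
  Colin's payoff from Right: p·4 + (1−p)·1 = 3p + 1
  -2p + 5 = 3p + 1  ⇒  -5p = -4  ⇒  p = 4/5.
Set Rosa's expected payoff from Down equal to that from Up:
  Rosa's payoff to Down: q·0 + (1−q)·(-3) = 3q - 3
  Rosa's payoff to Up: q·(-2) + (1−q)·2 = -4q + 2
  3q - 3 = -4q + 2  ⇒  7q = 5  ⇒  q = 5/7.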